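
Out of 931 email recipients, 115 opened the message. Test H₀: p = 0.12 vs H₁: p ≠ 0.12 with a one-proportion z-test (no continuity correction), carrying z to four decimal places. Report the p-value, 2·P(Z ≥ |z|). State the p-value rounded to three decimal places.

The sample proportion is 115/931 = 0.12352.
Under H₀, SE = √(p₀(1−p₀)/n) = √(0.12·0.88/931) = √0.000113426 = 0.010650.
Test statistic (full precision, shown to 4 dp): z = (115/931 − 0.12)/SE₀ ≈ 0.3308.
p-value = 2·P(Z ≥ |z|) with z = 0.3308 → 0.741.

p-value = 0.741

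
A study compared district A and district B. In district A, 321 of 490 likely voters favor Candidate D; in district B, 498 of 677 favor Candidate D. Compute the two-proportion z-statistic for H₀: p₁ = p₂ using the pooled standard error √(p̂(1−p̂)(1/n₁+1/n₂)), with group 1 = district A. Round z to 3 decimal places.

p̂₁ = 321/490 = 0.65510, p̂₂ = 498/677 = 0.73560.
Pooled p̂ = (321+498)/(490+677) = 819/1167 = 0.70180.
Pooled SE = √[0.2092770·0.00351792] ≈ 0.027133.
z = -0.08050/0.027133 = -2.967.

z = -2.967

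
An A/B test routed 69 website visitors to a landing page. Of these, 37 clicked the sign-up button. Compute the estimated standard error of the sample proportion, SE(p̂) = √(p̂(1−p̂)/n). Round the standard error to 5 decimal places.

SE = 0.06003

p̂ = 37/69 = 0.53623.
p̂(1−p̂) = 0.53623·0.46377 = 0.248687.
SE = √(0.248687/69) = √0.003604159 = 0.06003.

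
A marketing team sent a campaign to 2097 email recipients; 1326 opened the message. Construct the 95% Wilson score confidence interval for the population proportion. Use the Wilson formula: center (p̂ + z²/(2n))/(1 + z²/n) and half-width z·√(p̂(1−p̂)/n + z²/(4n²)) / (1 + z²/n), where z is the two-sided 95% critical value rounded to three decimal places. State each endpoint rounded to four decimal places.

(0.6115, 0.6527)

Here p̂ = 1326/2097 = 0.63233 and z = 1.960 (z² = 3.841600).
1 + z²/n = 1.001832.
Adjusted center: (0.63233 + z²/(2n))/1.001832 = 0.63209.
Radicand: p̂(1−p̂)/n + z²/(4n²) = 0.000110867 + 0.000000218 = 0.000111085.
Half-width = z·√(radicand)/denom = 1.960·0.010540/1.001832 = 0.02062.
CI: 0.63209 ± 0.02062 = (0.6115, 0.6527).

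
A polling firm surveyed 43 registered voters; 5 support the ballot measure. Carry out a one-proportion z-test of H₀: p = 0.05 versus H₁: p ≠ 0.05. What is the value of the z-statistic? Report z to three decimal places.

z = 1.994

p̂ = 5/43 = 0.11628.
Null standard error: √(0.05·0.95/43) = √0.001104651 = 0.033236.
Test statistic: z = 0.06628/0.033236 = 1.994.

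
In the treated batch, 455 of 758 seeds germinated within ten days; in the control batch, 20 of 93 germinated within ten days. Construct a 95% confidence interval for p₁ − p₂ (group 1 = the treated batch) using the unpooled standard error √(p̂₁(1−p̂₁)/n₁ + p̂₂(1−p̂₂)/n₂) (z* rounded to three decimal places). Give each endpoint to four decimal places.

(0.2947, 0.4757)

p̂₁ = 455/758 = 0.60026, p̂₂ = 20/93 = 0.21505; p̂₁ − p̂₂ = 0.38521.
SE = √(0.000316553 + 0.001815114) = √0.002131667 = 0.046170.
z* = 1.960 at the 95% level. Margin = 1.960·0.046170 = 0.09049.
So the interval runs from 0.2947 to 0.4757.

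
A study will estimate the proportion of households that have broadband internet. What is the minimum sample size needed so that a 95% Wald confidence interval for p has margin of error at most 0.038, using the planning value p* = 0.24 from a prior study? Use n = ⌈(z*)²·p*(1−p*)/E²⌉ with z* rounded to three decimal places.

n = 486

For 95% confidence, z* = 1.960.
p*(1−p*) = 0.24·0.76 = 0.1824.
(z*)²·p*(1−p*)/E² = 3.841600·0.1824/0.001444 = 485.255.
⌈485.255⌉ = 486.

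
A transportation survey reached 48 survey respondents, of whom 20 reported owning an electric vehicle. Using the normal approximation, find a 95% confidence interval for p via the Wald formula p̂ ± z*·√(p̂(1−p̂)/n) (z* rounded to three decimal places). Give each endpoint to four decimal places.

(0.2772, 0.5561)

The sample proportion is 20/48 = 0.41667.
Standard error of p̂: √(0.243056/48) = √0.005063657 = 0.071159.
z* = 1.960 at the 95% level.
Margin = 1.960·0.071159 = 0.13947.
Interval: 0.41667 ± 0.13947 → (0.2772, 0.5561).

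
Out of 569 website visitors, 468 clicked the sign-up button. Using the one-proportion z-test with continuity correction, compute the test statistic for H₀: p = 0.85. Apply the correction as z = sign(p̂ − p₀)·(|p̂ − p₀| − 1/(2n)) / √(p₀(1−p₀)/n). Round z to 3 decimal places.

The sample proportion is 468/569 = 0.82250. p̂ − p₀ = -0.027504.
1/(2n) = 0.000879.
Corrected numerator: |-0.027504| − 0.000879 = 0.026625.
SE₀ = √(0.85·0.15/569) = 0.014969.
z = −0.026625/0.014969 = -1.779.

z = -1.779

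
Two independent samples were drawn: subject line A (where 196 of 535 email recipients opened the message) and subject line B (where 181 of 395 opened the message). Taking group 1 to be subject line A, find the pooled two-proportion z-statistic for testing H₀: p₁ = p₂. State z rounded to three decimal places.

Sample proportions: p̂₁ = 196/535 = 0.36636 and p̂₂ = 181/395 = 0.45823.
Pooling: p̂ = 377/930 = 0.40538.
SE = √[p̂(1−p̂)(1/n₁+1/n₂)] = √[0.40538·0.59462·(1/535+1/395)] ≈ 0.032570.
z = (p̂₁ − p̂₂)/SE = (0.36636 − 0.45823)/0.032570 = -0.09187/0.032570 = -2.821.

z = -2.821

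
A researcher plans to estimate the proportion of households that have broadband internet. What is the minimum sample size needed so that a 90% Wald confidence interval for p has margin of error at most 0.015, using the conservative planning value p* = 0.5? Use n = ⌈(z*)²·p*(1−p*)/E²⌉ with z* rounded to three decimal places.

The 90% critical value is z* = 1.645.
p*(1−p*) = 0.2500.
Required n before rounding: 2.706025 × 0.2500 / 0.015² = 3006.694.
Rounding up, n = 3007.

n = 3007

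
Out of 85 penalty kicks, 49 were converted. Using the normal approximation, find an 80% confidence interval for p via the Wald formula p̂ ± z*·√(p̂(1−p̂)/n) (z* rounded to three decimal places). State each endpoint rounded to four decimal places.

Sample proportion p̂ = 49/85 = 0.57647.
SE(p̂) = √(0.57647·0.42353/85) = 0.053595.
z* = 1.282 at the 80% level.
Margin = 1.282·0.053595 = 0.06871.
CI: 0.57647 ± 0.06871 = (0.5078, 0.6452).

(0.5078, 0.6452)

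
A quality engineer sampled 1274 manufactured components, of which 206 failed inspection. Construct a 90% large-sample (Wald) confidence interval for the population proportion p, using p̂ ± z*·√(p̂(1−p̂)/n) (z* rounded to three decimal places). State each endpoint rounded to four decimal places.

p̂ = 206/1274 = 0.16170.
SE(p̂) = √(0.16170·0.83830/1274) = 0.010315.
z* = 1.645 at the 90% level.
Margin = 1.645·0.010315 = 0.01697.
Interval: 0.16170 ± 0.01697 → (0.1447, 0.1787).

(0.1447, 0.1787)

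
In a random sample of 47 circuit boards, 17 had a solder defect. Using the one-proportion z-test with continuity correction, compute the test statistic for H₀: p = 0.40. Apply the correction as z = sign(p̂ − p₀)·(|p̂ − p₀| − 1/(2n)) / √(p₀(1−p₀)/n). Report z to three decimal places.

Sample proportion p̂ = 17/47 = 0.36170. p̂ − p₀ = -0.038298.
1/(2n) = 0.010638.
Corrected numerator: |-0.038298| − 0.010638 = 0.027660.
SE₀ = √(0.40·0.60/47) = 0.071459.
z = −0.027660/0.071459 = -0.387.

z = -0.387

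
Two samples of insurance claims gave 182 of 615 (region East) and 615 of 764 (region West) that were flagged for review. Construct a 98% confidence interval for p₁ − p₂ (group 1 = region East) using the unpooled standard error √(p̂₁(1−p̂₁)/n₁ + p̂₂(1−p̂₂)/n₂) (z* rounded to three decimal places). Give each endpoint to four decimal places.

p̂₁ = 0.29593, p̂₂ = 0.80497, so the observed difference is -0.50904.
Unpooled SE = √(p̂₁(1−p̂₁)/n₁ + p̂₂(1−p̂₂)/n₂) = √(0.000338793 + 0.000205486) = 0.023330.
z* = 2.326 at the 98% level. Margin of error = 0.05427.
CI: -0.50904 ± 0.05427 = (-0.5633, -0.4548).

(-0.5633, -0.4548)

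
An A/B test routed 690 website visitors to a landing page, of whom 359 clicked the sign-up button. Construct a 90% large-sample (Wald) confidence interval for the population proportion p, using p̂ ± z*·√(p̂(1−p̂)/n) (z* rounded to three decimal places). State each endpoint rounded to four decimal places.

(0.4890, 0.5516)

The sample proportion is 359/690 = 0.52029.
SE = √(p̂(1−p̂)/n) = √(0.249588/690) = 0.019019.
The 90% critical value is z* = 1.645.
Margin of error: 1.645 × 0.019019 = 0.03129.
CI: 0.52029 ± 0.03129 = (0.4890, 0.5516).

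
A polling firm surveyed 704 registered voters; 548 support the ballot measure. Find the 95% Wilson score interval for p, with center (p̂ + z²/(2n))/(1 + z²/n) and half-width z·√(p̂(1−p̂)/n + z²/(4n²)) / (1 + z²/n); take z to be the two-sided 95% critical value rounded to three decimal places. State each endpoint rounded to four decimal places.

p̂ = 548/704 = 0.77841; z = 1.960, so z² = 3.841600.
Denominator 1 + z²/n = 1 + 3.841600/704 = 1.005457.
Center = (0.77841 + 0.002728)/1.005457 = 0.77690.
Radicand: p̂(1−p̂)/n + z²/(4n²) = 0.000245012 + 0.000001938 = 0.000246950.
Half-width = z·√(radicand)/denom = 1.960·0.015715/1.005457 = 0.03063.
So the interval runs from 0.7463 to 0.8075.

(0.7463, 0.8075)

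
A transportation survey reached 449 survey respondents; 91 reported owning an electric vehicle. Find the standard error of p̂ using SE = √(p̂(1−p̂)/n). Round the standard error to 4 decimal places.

Sample proportion p̂ = 91/449 = 0.20267.
p̂(1−p̂) = 0.20267·0.79733 = 0.161595.
Dividing by n and taking the root: √0.000359900 = 0.0190.

SE = 0.0190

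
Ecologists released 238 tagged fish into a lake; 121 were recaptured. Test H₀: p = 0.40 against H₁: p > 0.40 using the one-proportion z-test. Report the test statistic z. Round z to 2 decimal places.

z = 3.41

p̂ = 121/238 = 0.50840.
SE₀ = √(0.40·0.60/238) = 0.031755.
z = (0.50840 − 0.40)/0.031755 = 0.10840/0.031755 = 3.41.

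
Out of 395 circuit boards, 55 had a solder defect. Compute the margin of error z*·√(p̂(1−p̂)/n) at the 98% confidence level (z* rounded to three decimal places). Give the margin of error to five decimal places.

ME = 0.04052

Sample proportion p̂ = 55/395 = 0.13924.
SE = √(p̂(1−p̂)/n) = √(0.119853/395) = 0.017419.
z* = 2.326 at the 98% level.
ME = 2.326·0.017419 = 0.04052.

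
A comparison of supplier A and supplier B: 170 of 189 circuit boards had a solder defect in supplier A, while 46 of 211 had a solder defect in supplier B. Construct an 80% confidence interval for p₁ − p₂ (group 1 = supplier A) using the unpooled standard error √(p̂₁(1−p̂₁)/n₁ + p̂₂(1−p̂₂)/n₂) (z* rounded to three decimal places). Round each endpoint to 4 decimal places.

p̂₁ = 170/189 = 0.89947, p̂₂ = 46/211 = 0.21801; p̂₁ − p̂₂ = 0.68146.
SE = √(0.000478429 + 0.000807968) = √0.001286397 = 0.035866.
z* = 1.282 at the 80% level. Margin = 1.282·0.035866 = 0.04598.
Interval: 0.68146 ± 0.04598 → (0.6355, 0.7274).

(0.6355, 0.7274)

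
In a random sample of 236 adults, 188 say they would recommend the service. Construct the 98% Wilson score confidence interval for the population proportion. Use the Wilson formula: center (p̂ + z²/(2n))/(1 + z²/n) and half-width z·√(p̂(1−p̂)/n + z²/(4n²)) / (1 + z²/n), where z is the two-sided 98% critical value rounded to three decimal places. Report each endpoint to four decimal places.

p̂ = 188/236 = 0.79661; z = 2.326, so z² = 5.410276.
Denominator 1 + z²/n = 1 + 5.410276/236 = 1.022925.
Center = (0.79661 + 0.011462)/1.022925 = 0.78996.
Radicand: p̂(1−p̂)/n + z²/(4n²) = 0.000686536 + 0.000024285 = 0.000710821.
Half-width = z·√(radicand)/denom = 2.326·0.026661/1.022925 = 0.06062.
Interval: 0.78996 ± 0.06062 → (0.7293, 0.8506).

(0.7293, 0.8506)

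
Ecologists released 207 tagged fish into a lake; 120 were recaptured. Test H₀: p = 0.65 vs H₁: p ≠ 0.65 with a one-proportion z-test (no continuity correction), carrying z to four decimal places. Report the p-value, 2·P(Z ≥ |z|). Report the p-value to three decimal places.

Sample proportion p̂ = 120/207 = 0.57971.
SE₀ = √(0.65·0.35/207) = 0.033152.
Test statistic (full precision, shown to 4 dp): z = (120/207 − 0.65)/SE₀ ≈ -2.1203.
p-value = 2·P(Z ≥ |z|) with z = -2.1203 → 0.034.

p-value = 0.034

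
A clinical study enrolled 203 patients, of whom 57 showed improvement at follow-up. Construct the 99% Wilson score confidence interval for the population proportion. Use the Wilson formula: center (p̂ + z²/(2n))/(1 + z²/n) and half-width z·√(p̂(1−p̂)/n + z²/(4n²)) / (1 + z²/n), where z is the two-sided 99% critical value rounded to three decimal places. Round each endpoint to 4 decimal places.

p̂ = 57/203 = 0.28079; z = 2.576, so z² = 6.635776.
Denominator 1 + z²/n = 1 + 6.635776/203 = 1.032689.
Adjusted center: (0.28079 + z²/(2n))/1.032689 = 0.28773.
Radicand: p̂(1−p̂)/n + z²/(4n²) = 0.000994809 + 0.000040257 = 0.001035066.
Half-width = z·√(radicand)/denom = 2.576·0.032172/1.032689 = 0.08025.
So the interval runs from 0.2075 to 0.3680.

(0.2075, 0.3680)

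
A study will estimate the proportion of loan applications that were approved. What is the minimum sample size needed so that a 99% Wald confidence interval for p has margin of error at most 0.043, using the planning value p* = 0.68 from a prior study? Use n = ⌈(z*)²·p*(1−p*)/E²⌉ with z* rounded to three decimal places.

n = 781

z* = 2.576 at the 99% level.
p*(1−p*) = 0.2176.
Required n before rounding: 6.635776 × 0.2176 / 0.043² = 780.933.
⌈780.933⌉ = 781.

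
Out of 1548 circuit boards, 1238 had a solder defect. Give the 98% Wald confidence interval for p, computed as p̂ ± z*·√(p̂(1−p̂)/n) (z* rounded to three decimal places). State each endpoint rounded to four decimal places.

Sample proportion p̂ = 1238/1548 = 0.79974.
SE = √(p̂(1−p̂)/n) = √(0.160155/1548) = 0.010171.
z* = 2.326 at the 98% level.
Margin of error: 2.326 × 0.010171 = 0.02366.
So the interval runs from 0.7761 to 0.8234.

(0.7761, 0.8234)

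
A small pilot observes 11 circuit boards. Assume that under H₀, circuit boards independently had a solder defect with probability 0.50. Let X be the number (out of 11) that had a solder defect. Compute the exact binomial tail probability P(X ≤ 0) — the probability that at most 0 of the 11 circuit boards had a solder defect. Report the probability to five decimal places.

P = 0.00049

X is binomial with n = 11 and p = 0.50.
P(X ≤ 0) = C(11,0)·0.50^0·0.50^11.
= 0.000488 = 0.00049.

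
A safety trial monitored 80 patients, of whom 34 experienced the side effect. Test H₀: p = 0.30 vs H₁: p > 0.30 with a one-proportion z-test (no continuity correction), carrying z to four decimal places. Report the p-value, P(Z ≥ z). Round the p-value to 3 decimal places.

p̂ = 34/80 = 0.42500.
Null standard error: √(0.30·0.70/80) = √0.002625000 = 0.051235.
Test statistic (full precision, shown to 4 dp): z = (34/80 − 0.30)/SE₀ ≈ 2.4398.
From the standard normal, P(Z ≥ z) = 0.007.

p-value = 0.007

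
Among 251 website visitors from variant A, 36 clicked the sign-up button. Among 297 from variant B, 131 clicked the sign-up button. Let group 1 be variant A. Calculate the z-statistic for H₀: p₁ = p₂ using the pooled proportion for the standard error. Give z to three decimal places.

Sample proportions: p̂₁ = 36/251 = 0.14343 and p̂₂ = 131/297 = 0.44108.
Pooled p̂ = (36+131)/(251+297) = 167/548 = 0.30474.
SE = √[p̂(1−p̂)(1/n₁+1/n₂)] = √[0.30474·0.69526·(1/251+1/297)] ≈ 0.039465.
z = -0.29765/0.039465 = -7.542.

z = -7.542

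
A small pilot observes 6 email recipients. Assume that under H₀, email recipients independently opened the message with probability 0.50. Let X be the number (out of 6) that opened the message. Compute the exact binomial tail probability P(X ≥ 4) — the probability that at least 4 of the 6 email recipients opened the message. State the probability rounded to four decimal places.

X ~ Binomial(n=6, p=0.50).
P(X ≥ 4) = C(6,4)·0.50^4·0.50^2 + C(6,5)·0.50^5·0.50^1 + C(6,6)·0.50^6·0.50^0.
= 0.234375 + 0.093750 + 0.015625 = 0.3438.

P = 0.3438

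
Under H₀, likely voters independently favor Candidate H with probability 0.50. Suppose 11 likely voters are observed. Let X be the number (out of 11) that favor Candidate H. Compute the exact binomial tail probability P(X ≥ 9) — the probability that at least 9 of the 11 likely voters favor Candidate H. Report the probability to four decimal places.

X is binomial with n = 11 and p = 0.50.
P(X ≥ 9) = C(11,9)·0.50^9·0.50^2 + C(11,10)·0.50^10·0.50^1 + C(11,11)·0.50^11·0.50^0.
= 0.026855 + 0.005371 + 0.000488 = 0.0327.

P = 0.0327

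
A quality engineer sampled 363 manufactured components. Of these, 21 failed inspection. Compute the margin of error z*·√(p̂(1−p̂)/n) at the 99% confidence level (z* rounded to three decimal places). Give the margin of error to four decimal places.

ME = 0.0316

Sample proportion p̂ = 21/363 = 0.05785.
Standard error of p̂: √(0.054504/363) = √0.000150150 = 0.012254.
z* = 2.576 at the 99% level.
Margin of error = z*·SE = 2.576 × 0.012254 = 0.0316.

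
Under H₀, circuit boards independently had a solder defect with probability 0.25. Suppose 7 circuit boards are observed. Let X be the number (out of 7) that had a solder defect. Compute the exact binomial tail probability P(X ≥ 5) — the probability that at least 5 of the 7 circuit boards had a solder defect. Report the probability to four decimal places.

P = 0.0129

X is binomial with n = 7 and p = 0.25.
P(X ≥ 5) = C(7,5)·0.25^5·0.75^2 + C(7,6)·0.25^6·0.75^1 + C(7,7)·0.25^7·0.75^0.
= 0.011536 + 0.001282 + 0.000061 = 0.0129.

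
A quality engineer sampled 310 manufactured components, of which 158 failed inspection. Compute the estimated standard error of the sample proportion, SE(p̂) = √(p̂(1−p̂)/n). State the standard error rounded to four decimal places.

With x = 158 successes in n = 310, p̂ = 0.50968.
p̂(1−p̂) = 0.50968·0.49032 = 0.249906.
SE = √(0.249906/310) = 0.0284.

SE = 0.0284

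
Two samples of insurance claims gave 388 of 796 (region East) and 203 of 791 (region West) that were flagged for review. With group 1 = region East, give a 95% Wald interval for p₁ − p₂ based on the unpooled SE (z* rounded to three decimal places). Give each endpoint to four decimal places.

(0.1846, 0.2770)

p̂₁ = 388/796 = 0.48744, p̂₂ = 203/791 = 0.25664; p̂₁ − p̂₂ = 0.23080.
Unpooled SE = √(p̂₁(1−p̂₁)/n₁ + p̂₂(1−p̂₂)/n₂) = √(0.000313872 + 0.000241181) = 0.023560.
z* = 1.960 at the 95% level. Margin of error = 0.04618.
CI: 0.23080 ± 0.04618 = (0.1846, 0.2770).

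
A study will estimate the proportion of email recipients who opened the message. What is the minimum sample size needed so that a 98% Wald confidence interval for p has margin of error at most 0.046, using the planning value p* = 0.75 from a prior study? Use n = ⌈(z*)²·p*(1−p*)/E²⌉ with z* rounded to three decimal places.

n = 480

For 98% confidence, z* = 2.326.
p*(1−p*) = 0.75·0.25 = 0.1875.
(z*)²·p*(1−p*)/E² = 5.410276·0.1875/0.002116 = 479.408.
⌈479.408⌉ = 480.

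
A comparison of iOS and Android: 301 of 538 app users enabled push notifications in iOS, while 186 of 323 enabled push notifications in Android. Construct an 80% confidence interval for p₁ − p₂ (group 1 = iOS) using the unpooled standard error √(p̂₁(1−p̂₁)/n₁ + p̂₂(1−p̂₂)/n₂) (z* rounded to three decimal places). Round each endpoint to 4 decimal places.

p̂₁ = 0.55948, p̂₂ = 0.57585, so the observed difference is -0.01637.
SE = √(0.000458108 + 0.000756181) = √0.001214289 = 0.034847.
z* = 1.282 at the 80% level. Margin = 1.282·0.034847 = 0.04467.
So the interval runs from -0.0610 to 0.0283.

(-0.0610, 0.0283)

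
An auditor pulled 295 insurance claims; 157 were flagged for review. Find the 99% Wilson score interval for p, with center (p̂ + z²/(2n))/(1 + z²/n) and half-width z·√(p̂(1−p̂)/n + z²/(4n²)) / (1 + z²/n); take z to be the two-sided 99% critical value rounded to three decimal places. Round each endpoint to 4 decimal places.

p̂ = 157/295 = 0.53220; z = 2.576, so z² = 6.635776.
1 + z²/n = 1.022494.
Adjusted center: (0.53220 + z²/(2n))/1.022494 = 0.53149.
Radicand: p̂(1−p̂)/n + z²/(4n²) = 0.000843942 + 0.000019063 = 0.000863005.
Half-width = 2.576·√0.000863005/1.022494 = 0.07401.
CI: 0.53149 ± 0.07401 = (0.4575, 0.6055).

(0.4575, 0.6055)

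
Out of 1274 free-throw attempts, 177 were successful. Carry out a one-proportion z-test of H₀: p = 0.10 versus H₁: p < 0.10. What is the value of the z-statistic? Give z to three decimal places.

z = 4.632

Sample proportion p̂ = 177/1274 = 0.13893.
SE₀ = √(0.10·0.90/1274) = 0.008405.
z = (p̂ − p₀)/SE = (0.13893 − 0.10)/0.008405 = 4.632.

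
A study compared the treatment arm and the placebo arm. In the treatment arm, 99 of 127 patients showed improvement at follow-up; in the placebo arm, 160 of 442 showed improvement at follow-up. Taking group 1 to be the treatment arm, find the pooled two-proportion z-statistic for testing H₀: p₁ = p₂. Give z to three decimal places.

p̂₁ = 99/127 = 0.77953, p̂₂ = 160/442 = 0.36199.
Pooling: p̂ = 259/569 = 0.45518.
SE = √[p̂(1−p̂)(1/n₁+1/n₂)] = √[0.45518·0.54482·(1/127+1/442)] ≈ 0.050137.
z = (p̂₁ − p̂₂)/SE = (0.77953 − 0.36199)/0.050137 = 0.41754/0.050137 = 8.328.

z = 8.328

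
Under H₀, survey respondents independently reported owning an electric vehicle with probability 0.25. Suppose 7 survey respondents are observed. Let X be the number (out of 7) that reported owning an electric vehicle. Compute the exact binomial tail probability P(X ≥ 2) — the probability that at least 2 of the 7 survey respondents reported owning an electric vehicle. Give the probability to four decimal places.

P = 0.5551

X is binomial with n = 7 and p = 0.25.
P(X ≥ 2) = Σ_{j=2}^{7} C(7,j)·0.25^j·0.75^{7−j}.
= 0.311462 + 0.173035 + 0.057678 + 0.011536 + 0.001282 + 0.000061 = 0.5551.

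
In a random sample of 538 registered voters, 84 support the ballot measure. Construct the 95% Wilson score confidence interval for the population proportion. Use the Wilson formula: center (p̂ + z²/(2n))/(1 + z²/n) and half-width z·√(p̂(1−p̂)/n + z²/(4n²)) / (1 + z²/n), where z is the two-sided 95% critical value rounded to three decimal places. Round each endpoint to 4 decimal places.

(0.1279, 0.1892)

p̂ = 84/538 = 0.15613; z = 1.960, so z² = 3.841600.
Denominator 1 + z²/n = 1 + 3.841600/538 = 1.007141.
Center = (0.15613 + 0.003570)/1.007141 = 0.15857.
Radicand: p̂(1−p̂)/n + z²/(4n²) = 0.000244900 + 0.000003318 = 0.000248218.
Half-width = z·√(radicand)/denom = 1.960·0.015755/1.007141 = 0.03066.
CI: 0.15857 ± 0.03066 = (0.1279, 0.1892).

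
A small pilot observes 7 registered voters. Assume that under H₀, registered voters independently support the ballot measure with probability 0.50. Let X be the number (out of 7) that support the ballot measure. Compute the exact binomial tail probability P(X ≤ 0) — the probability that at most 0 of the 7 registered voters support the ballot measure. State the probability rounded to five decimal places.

P = 0.00781

X is binomial with n = 7 and p = 0.50.
P(X ≤ 0) = C(7,0)·0.50^0·0.50^7.
= 0.007812 = 0.00781.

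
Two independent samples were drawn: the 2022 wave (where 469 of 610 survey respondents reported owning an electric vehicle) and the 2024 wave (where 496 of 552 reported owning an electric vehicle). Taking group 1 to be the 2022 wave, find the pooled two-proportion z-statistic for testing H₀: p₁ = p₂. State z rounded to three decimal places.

Sample proportions: p̂₁ = 469/610 = 0.76885 and p̂₂ = 496/552 = 0.89855.
Pooled p̂ = (469+496)/(610+552) = 965/1162 = 0.83046.
Pooled SE = √[0.1407931·0.00345094] ≈ 0.022042.
z = (p̂₁ − p̂₂)/SE = (0.76885 − 0.89855)/0.022042 = -0.12970/0.022042 = -5.884.

z = -5.884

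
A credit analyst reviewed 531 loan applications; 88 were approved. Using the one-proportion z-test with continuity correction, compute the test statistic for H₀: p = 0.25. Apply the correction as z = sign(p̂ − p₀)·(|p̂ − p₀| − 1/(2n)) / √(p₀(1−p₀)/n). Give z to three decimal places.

The sample proportion is 88/531 = 0.16573. p̂ − p₀ = -0.084275.
Continuity correction 1/(2n) = 1/1062 = 0.000942.
Corrected numerator: |-0.084275| − 0.000942 = 0.083333.
Under H₀, SE = √(p₀(1−p₀)/n) = √(0.25·0.75/531) = √0.000353107 = 0.018791.
z = −0.083333/0.018791 = -4.435.

z = -4.435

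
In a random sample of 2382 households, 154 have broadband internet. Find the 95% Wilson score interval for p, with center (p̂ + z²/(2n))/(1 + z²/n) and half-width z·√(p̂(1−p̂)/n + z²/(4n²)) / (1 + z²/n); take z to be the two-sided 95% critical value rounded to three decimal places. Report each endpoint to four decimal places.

(0.0555, 0.0752)

Here p̂ = 154/2382 = 0.06465 and z = 1.960 (z² = 3.841600).
1 + z²/n = 1.001613.
Adjusted center: (0.06465 + z²/(2n))/1.001613 = 0.06535.
Radicand: p̂(1−p̂)/n + z²/(4n²) = 0.000025387 + 0.000000169 = 0.000025556.
Half-width = 1.960·√0.000025556/1.001613 = 0.00989.
So the interval runs from 0.0555 to 0.0752.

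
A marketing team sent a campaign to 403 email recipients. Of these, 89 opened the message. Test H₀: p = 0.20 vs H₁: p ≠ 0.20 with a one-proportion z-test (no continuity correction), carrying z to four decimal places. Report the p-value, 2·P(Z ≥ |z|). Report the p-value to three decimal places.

p-value = 0.296

Sample proportion p̂ = 89/403 = 0.22084.
SE₀ = √(0.20·0.80/403) = 0.019925.
z = (p̂ − p₀)/SE = (89/403 − 0.20)/0.019925 ≈ 1.0461.
p-value = 2·P(Z ≥ |z|) with z = 1.0461 → 0.296.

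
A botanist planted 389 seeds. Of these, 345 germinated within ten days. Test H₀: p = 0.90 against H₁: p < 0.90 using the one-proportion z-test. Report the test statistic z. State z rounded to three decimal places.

The sample proportion is 345/389 = 0.88689.
SE₀ = √(0.90·0.10/389) = 0.015211.
z = (0.88689 − 0.90)/0.015211 = -0.01311/0.015211 = -0.862.

z = -0.862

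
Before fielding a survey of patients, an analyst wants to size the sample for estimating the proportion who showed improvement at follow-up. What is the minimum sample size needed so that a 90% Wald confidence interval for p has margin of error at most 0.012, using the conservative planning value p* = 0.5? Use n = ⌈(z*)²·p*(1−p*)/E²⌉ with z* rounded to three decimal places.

n = 4698

z* = 1.645 at the 90% level.
p*(1−p*) = 0.50·0.50 = 0.2500.
Required n before rounding: 2.706025 × 0.2500 / 0.012² = 4697.960.
⌈4697.960⌉ = 4698.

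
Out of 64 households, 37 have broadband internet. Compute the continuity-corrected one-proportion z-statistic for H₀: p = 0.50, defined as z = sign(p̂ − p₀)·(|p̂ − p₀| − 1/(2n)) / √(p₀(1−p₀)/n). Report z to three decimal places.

With x = 37 successes in n = 64, p̂ = 0.57812. p̂ − p₀ = 0.078125.
Continuity correction 1/(2n) = 1/128 = 0.007812.
Corrected numerator: |0.078125| − 0.007812 = 0.070313.
Under H₀, SE = √(p₀(1−p₀)/n) = √(0.50·0.50/64) = √0.003906250 = 0.062500.
z = +0.070313/0.062500 = 1.125.

z = 1.125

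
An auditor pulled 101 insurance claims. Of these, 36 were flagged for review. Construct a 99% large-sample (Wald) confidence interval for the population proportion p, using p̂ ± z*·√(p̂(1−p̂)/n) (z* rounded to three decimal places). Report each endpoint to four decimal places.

(0.2337, 0.4792)

Sample proportion p̂ = 36/101 = 0.35644.
SE(p̂) = √(0.35644·0.64356/101) = 0.047657.
z* = 2.576 at the 99% level.
Margin of error: 2.576 × 0.047657 = 0.12276.
CI: 0.35644 ± 0.12276 = (0.2337, 0.4792).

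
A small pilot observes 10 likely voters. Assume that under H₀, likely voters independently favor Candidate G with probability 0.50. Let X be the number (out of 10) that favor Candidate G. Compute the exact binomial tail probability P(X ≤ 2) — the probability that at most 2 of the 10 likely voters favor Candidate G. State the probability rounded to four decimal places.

X is binomial with n = 10 and p = 0.50.
P(X ≤ 2) = C(10,0)·0.50^0·0.50^10 + C(10,1)·0.50^1·0.50^9 + C(10,2)·0.50^2·0.50^8.
= 0.000977 + 0.009766 + 0.043945 = 0.0547.

P = 0.0547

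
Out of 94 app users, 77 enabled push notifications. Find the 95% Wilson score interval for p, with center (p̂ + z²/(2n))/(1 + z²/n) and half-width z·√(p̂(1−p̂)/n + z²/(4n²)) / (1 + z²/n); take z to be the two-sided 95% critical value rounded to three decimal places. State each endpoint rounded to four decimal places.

p̂ = 77/94 = 0.81915; z = 1.960, so z² = 3.841600.
1 + z²/n = 1.040868.
Adjusted center: (0.81915 + z²/(2n))/1.040868 = 0.80662.
Radicand: p̂(1−p̂)/n + z²/(4n²) = 0.001576000 + 0.000108692 = 0.001684692.
Half-width = z·√(radicand)/denom = 1.960·0.041045/1.040868 = 0.07729.
Interval: 0.80662 ± 0.07729 → (0.7293, 0.8839).

(0.7293, 0.8839)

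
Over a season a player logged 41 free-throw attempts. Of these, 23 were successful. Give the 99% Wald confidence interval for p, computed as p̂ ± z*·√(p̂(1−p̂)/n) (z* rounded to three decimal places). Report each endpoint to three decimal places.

(0.361, 0.761)

The sample proportion is 23/41 = 0.56098.
Standard error of p̂: √(0.246282/41) = √0.006006877 = 0.077504.
The 99% critical value is z* = 2.576.
Margin of error: 2.576 × 0.077504 = 0.19965.
So the interval runs from 0.361 to 0.761.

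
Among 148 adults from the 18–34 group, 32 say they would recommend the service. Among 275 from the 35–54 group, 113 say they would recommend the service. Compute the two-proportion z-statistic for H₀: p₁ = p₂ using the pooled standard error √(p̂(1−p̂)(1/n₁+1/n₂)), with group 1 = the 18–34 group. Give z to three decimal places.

z = -4.024

p̂₁ = 32/148 = 0.21622, p̂₂ = 113/275 = 0.41091.
Pooling: p̂ = 145/423 = 0.34279.
Pooled SE = √[0.2252849·0.01039312] ≈ 0.048388.
z = (p̂₁ − p̂₂)/SE = (0.21622 − 0.41091)/0.048388 = -0.19469/0.048388 = -4.024.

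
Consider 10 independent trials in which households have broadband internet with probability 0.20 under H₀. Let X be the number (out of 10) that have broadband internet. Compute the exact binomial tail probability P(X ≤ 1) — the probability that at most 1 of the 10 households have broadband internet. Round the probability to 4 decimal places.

P = 0.3758

X is binomial with n = 10 and p = 0.20.
P(X ≤ 1) = C(10,0)·0.20^0·0.80^10 + C(10,1)·0.20^1·0.80^9.
= 0.107374 + 0.268435 = 0.3758.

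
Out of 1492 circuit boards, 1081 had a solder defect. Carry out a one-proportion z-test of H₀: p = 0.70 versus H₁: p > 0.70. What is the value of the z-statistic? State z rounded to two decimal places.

z = 2.07

The sample proportion is 1081/1492 = 0.72453.
Null standard error: √(0.70·0.30/1492) = √0.000140751 = 0.011864.
z = (0.72453 − 0.70)/0.011864 = 0.02453/0.011864 = 2.07.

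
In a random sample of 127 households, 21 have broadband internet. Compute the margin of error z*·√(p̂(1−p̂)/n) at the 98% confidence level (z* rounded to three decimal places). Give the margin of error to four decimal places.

ME = 0.0767

p̂ = 21/127 = 0.16535.
SE = √(p̂(1−p̂)/n) = √(0.138012/127) = 0.032965.
The 98% critical value is z* = 2.326.
ME = 2.326·0.032965 = 0.0767.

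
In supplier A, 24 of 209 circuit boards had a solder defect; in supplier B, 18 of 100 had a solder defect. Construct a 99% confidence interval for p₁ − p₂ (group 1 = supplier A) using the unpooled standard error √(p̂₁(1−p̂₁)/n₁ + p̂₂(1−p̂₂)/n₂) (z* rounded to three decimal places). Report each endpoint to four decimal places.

p̂₁ = 0.11483, p̂₂ = 0.18000, so the observed difference is -0.06517.
SE = √(0.000486345 + 0.001476000) = √0.001962345 = 0.044298.
The 99% critical value is z* = 2.576. Margin = 2.576·0.044298 = 0.11411.
Interval: -0.06517 ± 0.11411 → (-0.1793, 0.0489).

(-0.1793, 0.0489)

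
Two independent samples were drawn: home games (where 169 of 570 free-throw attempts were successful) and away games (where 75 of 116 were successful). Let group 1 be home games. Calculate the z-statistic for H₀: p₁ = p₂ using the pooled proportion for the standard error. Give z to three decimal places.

Sample proportions: p̂₁ = 169/570 = 0.29649 and p̂₂ = 75/116 = 0.64655.
Pooling: p̂ = 244/686 = 0.35569.
Pooled SE = √[0.2291732·0.01037508] ≈ 0.048762.
z = -0.35006/0.048762 = -7.179.

z = -7.179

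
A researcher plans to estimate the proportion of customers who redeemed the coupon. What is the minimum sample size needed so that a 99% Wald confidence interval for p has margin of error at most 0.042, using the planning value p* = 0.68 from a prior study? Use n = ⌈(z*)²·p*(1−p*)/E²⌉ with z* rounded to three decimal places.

The 99% critical value is z* = 2.576.
p*(1−p*) = 0.68·0.32 = 0.2176.
(z*)²·p*(1−p*)/E² = 6.635776·0.2176/0.001764 = 818.563.
Rounding up, n = 819.

n = 819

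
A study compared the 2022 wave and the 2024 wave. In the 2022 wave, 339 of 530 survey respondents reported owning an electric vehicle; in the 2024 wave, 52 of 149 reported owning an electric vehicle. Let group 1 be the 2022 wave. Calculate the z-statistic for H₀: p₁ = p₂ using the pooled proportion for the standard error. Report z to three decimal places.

z = 6.342

p̂₁ = 339/530 = 0.63962, p̂₂ = 52/149 = 0.34899.
Pooled p̂ = (339+52)/(530+149) = 391/679 = 0.57585.
SE = √[p̂(1−p̂)(1/n₁+1/n₂)] = √[0.57585·0.42415·(1/530+1/149)] ≈ 0.045827.
z = (p̂₁ − p̂₂)/SE = (0.63962 − 0.34899)/0.045827 = 0.29063/0.045827 = 6.342.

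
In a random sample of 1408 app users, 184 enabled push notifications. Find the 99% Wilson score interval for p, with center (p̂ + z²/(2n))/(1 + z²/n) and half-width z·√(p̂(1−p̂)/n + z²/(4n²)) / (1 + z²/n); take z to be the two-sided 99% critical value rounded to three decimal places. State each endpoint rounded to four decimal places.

(0.1093, 0.1556)

Here p̂ = 184/1408 = 0.13068 and z = 2.576 (z² = 6.635776).
1 + z²/n = 1.004713.
Adjusted center: (0.13068 + z²/(2n))/1.004713 = 0.13241.
Radicand: p̂(1−p̂)/n + z²/(4n²) = 0.000080685 + 0.000000837 = 0.000081522.
Half-width = 2.576·√0.000081522/1.004713 = 0.02315.
CI: 0.13241 ± 0.02315 = (0.1093, 0.1556).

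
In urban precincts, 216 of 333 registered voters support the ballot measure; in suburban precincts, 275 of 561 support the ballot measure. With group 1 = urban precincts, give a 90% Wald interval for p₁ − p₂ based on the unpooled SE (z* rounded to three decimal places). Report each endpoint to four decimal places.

p̂₁ = 0.64865, p̂₂ = 0.49020, so the observed difference is 0.15845.
Unpooled SE = √(p̂₁(1−p̂₁)/n₁ + p̂₂(1−p̂₂)/n₂) = √(0.000684395 + 0.000445461) = 0.033613.
z* = 1.645 at the 90% level. Margin of error = 0.05529.
Interval: 0.15845 ± 0.05529 → (0.1032, 0.2137).

(0.1032, 0.2137)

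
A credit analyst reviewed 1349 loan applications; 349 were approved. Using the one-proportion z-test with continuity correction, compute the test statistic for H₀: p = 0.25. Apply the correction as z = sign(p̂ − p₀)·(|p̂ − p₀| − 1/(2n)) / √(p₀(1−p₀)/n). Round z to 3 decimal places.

Sample proportion p̂ = 349/1349 = 0.25871. p̂ − p₀ = 0.008710.
1/(2n) = 0.000371.
Corrected numerator: |0.008710| − 0.000371 = 0.008339.
Under H₀, SE = √(p₀(1−p₀)/n) = √(0.25·0.75/1349) = √0.000138992 = 0.011789.
z = (+)0.008339/0.011789 = 0.707.

z = 0.707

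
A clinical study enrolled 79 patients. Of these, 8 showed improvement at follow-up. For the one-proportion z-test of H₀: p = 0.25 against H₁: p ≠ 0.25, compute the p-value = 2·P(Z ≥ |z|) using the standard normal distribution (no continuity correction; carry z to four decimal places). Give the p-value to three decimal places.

p-value = 0.002

With x = 8 successes in n = 79, p̂ = 0.10127.
Null standard error: √(0.25·0.75/79) = √0.002373418 = 0.048718.
z = (p̂ − p₀)/SE = (8/79 − 0.25)/0.048718 ≈ -3.0530.
From the standard normal, 2·P(Z ≥ |z|) = 0.002.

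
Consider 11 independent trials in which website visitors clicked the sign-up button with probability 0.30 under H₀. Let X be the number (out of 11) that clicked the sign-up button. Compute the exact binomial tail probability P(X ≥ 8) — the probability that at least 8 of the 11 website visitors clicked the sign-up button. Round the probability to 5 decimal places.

P = 0.00429

X is binomial with n = 11 and p = 0.30.
P(X ≥ 8) = C(11,8)·0.30^8·0.70^3 + C(11,9)·0.30^9·0.70^2 + C(11,10)·0.30^10·0.70^1 + C(11,11)·0.30^11·0.70^0.
= 0.003713 + 0.000530 + 0.000045 + 0.000002 = 0.00429.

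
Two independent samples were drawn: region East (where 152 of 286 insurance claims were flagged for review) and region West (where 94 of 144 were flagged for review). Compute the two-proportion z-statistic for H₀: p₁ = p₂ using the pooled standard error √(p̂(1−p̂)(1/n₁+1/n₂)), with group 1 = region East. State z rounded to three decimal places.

z = -2.399

p̂₁ = 152/286 = 0.53147, p̂₂ = 94/144 = 0.65278.
Pooling: p̂ = 246/430 = 0.57209.
SE = √[p̂(1−p̂)(1/n₁+1/n₂)] = √[0.57209·0.42791·(1/286+1/144)] ≈ 0.050557.
z = -0.12131/0.050557 = -2.399.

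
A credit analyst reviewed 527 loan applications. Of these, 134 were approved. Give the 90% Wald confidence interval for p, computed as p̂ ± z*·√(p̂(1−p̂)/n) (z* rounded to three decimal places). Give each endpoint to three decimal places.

With x = 134 successes in n = 527, p̂ = 0.25427.
SE = √(p̂(1−p̂)/n) = √(0.189616/527) = 0.018968.
The 90% critical value is z* = 1.645.
Margin of error: 1.645 × 0.018968 = 0.03120.
Interval: 0.25427 ± 0.03120 → (0.223, 0.285).

(0.223, 0.285)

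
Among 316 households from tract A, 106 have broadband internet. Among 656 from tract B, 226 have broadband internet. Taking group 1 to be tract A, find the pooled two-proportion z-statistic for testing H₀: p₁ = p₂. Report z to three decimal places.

p̂₁ = 106/316 = 0.33544, p̂₂ = 226/656 = 0.34451.
Pooling: p̂ = 332/972 = 0.34156.
Pooled SE = √[0.2248980·0.00468895] ≈ 0.032474.
z = (p̂₁ − p̂₂)/SE = (0.33544 − 0.34451)/0.032474 = -0.00907/0.032474 = -0.279.

z = -0.279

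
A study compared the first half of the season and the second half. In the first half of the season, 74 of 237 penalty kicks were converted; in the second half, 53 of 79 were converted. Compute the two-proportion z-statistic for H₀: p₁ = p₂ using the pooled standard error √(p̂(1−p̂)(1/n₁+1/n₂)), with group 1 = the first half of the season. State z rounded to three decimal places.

p̂₁ = 74/237 = 0.31224, p̂₂ = 53/79 = 0.67089.
Pooled p̂ = (74+53)/(237+79) = 127/316 = 0.40190.
Pooled SE = √[0.2403761·0.01687764] ≈ 0.063694.
z = -0.35865/0.063694 = -5.631.

z = -5.631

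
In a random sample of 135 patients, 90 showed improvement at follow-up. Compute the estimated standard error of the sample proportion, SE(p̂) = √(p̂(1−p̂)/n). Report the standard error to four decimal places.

Sample proportion p̂ = 90/135 = 0.66667.
p̂(1−p̂) = 0.66667·0.33333 = 0.222221.
SE = √(0.222221/135) = 0.0406.

SE = 0.0406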